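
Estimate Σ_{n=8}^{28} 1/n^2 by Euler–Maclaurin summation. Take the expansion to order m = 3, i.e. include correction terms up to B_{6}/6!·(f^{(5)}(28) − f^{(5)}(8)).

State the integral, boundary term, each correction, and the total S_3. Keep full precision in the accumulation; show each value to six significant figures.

The integral term ∫_8^28 1/x^2 dx = 0.0892857.
Boundary: ½(f(8) + f(28)) = ½(0.0156250 + 0.00127551) = 0.00845026.
Running total after boundary: 0.0977360.
k=1: B_{2}/(2)! × [f^{(1)}(28) − f^{(1)}(8)] = 1/12 × (-9.11079e-05 − (-0.00390625)) = 0.000317929.
After k=1: 0.0980539.
k=2: B_{4}/(4)! × [f^{(3)}(28) − f^{(3)}(8)] = −1/720 × (-1.39451e-06 − (-0.000732422)) = -1.01532e-06.
After k=2: 0.0980529.
k=3: B_{6}/(6)! × [f^{(5)}(28) − f^{(5)}(8)] = 1/30240 × (-5.33613e-08 − (-0.000343323)) = 1.13515e-08.

S_3 ≈ 0.0980529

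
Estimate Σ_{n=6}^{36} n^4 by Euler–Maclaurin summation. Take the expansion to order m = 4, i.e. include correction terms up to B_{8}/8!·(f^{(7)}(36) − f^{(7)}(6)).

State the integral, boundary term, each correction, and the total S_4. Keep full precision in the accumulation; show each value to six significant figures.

S_4 ≈ 1.29476e+07

∫_6^36 x^4 dx evaluates to 1.20917e+07.
Endpoint term: (f(6) + f(36))/2 = (1296.00 + 1.67962e+06)/2 = 840456.
Running total after boundary: 1.29321e+07.
Order-1 term: 1/12 · (186624 − 864.000) = 15480.0.
After k=1: 1.29476e+07.
Order-2 term: −1/720 · (864.000 − 144.000) = -1.00000.
After k=2: 1.29476e+07.
Order-3 term: 1/30240 · (0.00000 − 0.00000) = 0.00000.
After k=3: 1.29476e+07.
Order-4 term: −1/1209600 · (0.00000 − 0.00000) = 0.00000.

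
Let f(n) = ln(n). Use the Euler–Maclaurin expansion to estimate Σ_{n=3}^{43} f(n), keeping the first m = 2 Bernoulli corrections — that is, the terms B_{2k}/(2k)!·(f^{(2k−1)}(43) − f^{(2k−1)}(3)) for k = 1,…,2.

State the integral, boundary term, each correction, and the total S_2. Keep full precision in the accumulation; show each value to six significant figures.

∫_3^43 ln(x) dx evaluates to 118.436.
Endpoint term: (f(3) + f(43))/2 = (1.09861 + 3.76120)/2 = 2.42991.
Running total after boundary: 120.866.
Correction k=1: B_{2}/2! · (f^{(1)}(43) − f^{(1)}(3)) = 1/12 · (0.0232558 − 0.333333) = -0.0258398.
Running total after k=1: 120.840.
Correction k=2: B_{4}/4! · (f^{(3)}(43) − f^{(3)}(3)) = −1/720 · (2.51550e-05 − 0.0740741) = 0.000102846.

S_2 ≈ 120.840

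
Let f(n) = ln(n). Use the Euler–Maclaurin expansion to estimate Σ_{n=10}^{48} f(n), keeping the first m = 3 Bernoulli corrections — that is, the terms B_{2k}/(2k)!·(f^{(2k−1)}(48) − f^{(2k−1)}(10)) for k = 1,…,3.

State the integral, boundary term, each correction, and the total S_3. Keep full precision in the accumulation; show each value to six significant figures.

The integral term ∫_10^48 ln(x) dx = 124.792.
Boundary: ½(f(10) + f(48)) = ½(2.30259 + 3.87120) = 3.08689.
Running total after boundary: 127.879.
k=1: B_{2}/(2)! × [f^{(1)}(48) − f^{(1)}(10)] = 1/12 × (0.0208333 − 0.100000) = -0.00659722.
After k=1: 127.872.
k=2: B_{4}/(4)! × [f^{(3)}(48) − f^{(3)}(10)] = −1/720 × (1.80845e-05 − 0.00200000) = 2.75266e-06.
After k=2: 127.872.
k=3: B_{6}/(6)! × [f^{(5)}(48) − f^{(5)}(10)] = 1/30240 × (9.41901e-08 − 0.000240000) = -7.93339e-09.

S_3 ≈ 127.872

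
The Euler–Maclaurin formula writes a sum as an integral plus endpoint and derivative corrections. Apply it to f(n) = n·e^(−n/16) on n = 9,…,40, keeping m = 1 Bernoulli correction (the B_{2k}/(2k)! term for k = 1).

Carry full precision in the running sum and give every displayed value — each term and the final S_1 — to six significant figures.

∫_9^40 x·e^(−x/16) dx evaluates to 154.365.
½[f(9) + f(40)] = ½[5.12805 + 3.28340] = 4.20572.
Running total after boundary: 158.571.
Order-1 term: 1/12 · (-0.123127 − 0.249280) = -0.0310340.

S_1 ≈ 158.540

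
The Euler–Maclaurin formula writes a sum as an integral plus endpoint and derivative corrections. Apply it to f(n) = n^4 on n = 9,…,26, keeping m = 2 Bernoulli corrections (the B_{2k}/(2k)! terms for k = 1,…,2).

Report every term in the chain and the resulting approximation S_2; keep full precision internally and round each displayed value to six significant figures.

S_2 ≈ 2.60185e+06

The integral term ∫_9^26 x^4 dx = 2.36447e+06.
½[f(9) + f(26)] = ½[6561.00 + 456976] = 231768.
Integral + boundary = 2.59623e+06.
k=1: B_{2}/(2)! × [f^{(1)}(26) − f^{(1)}(9)] = 1/12 × (70304.0 − 2916.00) = 5615.67.
Running total after k=1: 2.60185e+06.
k=2: B_{4}/(4)! × [f^{(3)}(26) − f^{(3)}(9)] = −1/720 × (624.000 − 216.000) = -0.566667.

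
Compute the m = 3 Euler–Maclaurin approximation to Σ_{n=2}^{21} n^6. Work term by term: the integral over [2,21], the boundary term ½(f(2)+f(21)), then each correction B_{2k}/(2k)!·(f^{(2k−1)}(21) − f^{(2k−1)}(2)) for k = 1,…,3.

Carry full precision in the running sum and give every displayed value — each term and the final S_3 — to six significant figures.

S_3 ≈ 3.02222e+08

The integral term ∫_2^21 x^6 dx = 2.57298e+08.
½[f(2) + f(21)] = ½[64.0000 + 8.57661e+07] = 4.28831e+07.
So far: 3.00181e+08.
Order-1 term: 1/12 · (2.45046e+07 − 192.000) = 2.04203e+06.
After k=1: 3.02223e+08.
Order-2 term: −1/720 · (1.11132e+06 − 960.000) = -1542.17.
After k=2: 3.02222e+08.
Order-3 term: 1/30240 · (15120.0 − 1440.00) = 0.452381.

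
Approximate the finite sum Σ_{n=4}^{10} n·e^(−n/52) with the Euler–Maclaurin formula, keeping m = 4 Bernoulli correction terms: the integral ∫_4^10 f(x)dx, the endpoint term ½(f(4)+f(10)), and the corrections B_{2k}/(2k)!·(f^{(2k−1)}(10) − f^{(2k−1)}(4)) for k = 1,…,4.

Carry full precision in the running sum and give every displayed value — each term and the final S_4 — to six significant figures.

S_4 ≈ 42.3894

Integral: ∫_4^10 x·e^(−x/52) dx = 36.4279.
Boundary: ½(f(4) + f(10)) = ½(3.70384 + 8.25053) = 5.97719.
Running total after boundary: 42.4051.
k=1: B_{2}/(2)! × [f^{(1)}(10) − f^{(1)}(4)] = 1/12 × (0.666389 − 0.854733) = -0.0156954.
Partial sum through k=1: 42.3894.
k=2: B_{4}/(4)! × [f^{(3)}(10) − f^{(3)}(4)] = −1/720 × (0.000856692 − 0.00100098) = 2.00403e-07.
Partial sum through k=2: 42.3894.
k=3: B_{6}/(6)! × [f^{(5)}(10) − f^{(5)}(4)] = 1/30240 × (5.42507e-07 − 6.23471e-07) = -2.67738e-12.
Partial sum through k=3: 42.3894.
k=4: B_{8}/(8)! × [f^{(7)}(10) − f^{(7)}(4)] = −1/1209600 × (2.84094e-10 − 3.24244e-10) = 3.31929e-17.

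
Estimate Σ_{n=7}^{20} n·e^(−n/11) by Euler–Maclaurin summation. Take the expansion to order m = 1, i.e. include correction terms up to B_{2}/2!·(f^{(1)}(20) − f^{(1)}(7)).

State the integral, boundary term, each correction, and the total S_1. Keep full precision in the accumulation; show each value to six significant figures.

S_1 ≈ 52.8813

The integral term ∫_7^20 x·e^(−x/11) dx = 49.4329.
Endpoint term: (f(7) + f(20))/2 = (3.70449 + 3.24641)/2 = 3.47545.
Running total after boundary: 52.9084.
Order-1 term: 1/12 · (-0.132808 − 0.192441) = -0.0271041.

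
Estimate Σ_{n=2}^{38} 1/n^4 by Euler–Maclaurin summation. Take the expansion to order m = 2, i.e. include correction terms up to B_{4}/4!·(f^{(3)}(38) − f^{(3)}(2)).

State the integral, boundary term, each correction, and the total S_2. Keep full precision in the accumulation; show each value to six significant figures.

S_2 ≈ 0.0820254

The integral term ∫_2^38 1/x^4 dx = 0.0416606.
Endpoint term: (f(2) + f(38))/2 = (0.0625000 + 4.79585e-07)/2 = 0.0312502.
So far: 0.0729108.
k=1: B_{2}/(2)! × [f^{(1)}(38) − f^{(1)}(2)] = 1/12 × (-5.04826e-08 − (-0.125000)) = 0.0104167.
After k=1: 0.0833275.
k=2: B_{4}/(4)! × [f^{(3)}(38) − f^{(3)}(2)] = −1/720 × (-1.04881e-09 − (-0.937500)) = -0.00130208.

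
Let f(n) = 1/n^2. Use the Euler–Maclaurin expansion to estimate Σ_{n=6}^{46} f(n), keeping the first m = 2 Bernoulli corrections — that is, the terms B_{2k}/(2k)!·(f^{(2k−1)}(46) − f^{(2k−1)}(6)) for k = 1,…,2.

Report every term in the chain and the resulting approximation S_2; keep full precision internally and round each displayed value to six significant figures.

S_2 ≈ 0.159818

Integral: ∫_6^46 1/x^2 dx = 0.144928.
½[f(6) + f(46)] = ½[0.0277778 + 0.000472590] = 0.0141252.
Integral + boundary = 0.159053.
Order-1 term: 1/12 · (-2.05474e-05 − (-0.00925926)) = 0.000769893.
Partial sum through k=1: 0.159823.
Order-2 term: −1/720 · (-1.16526e-07 − (-0.00308642)) = -4.28653e-06.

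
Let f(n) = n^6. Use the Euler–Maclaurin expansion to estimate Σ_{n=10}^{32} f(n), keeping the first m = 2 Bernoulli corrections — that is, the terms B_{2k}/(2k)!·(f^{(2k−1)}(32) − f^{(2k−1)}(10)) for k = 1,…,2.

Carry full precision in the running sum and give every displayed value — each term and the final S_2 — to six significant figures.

Integral: ∫_10^32 x^6 dx = 4.90711e+09.
½[f(10) + f(32)] = ½[1.00000e+06 + 1.07374e+09] = 5.37371e+08.
Integral + boundary = 5.44448e+09.
k=1: B_{2}/(2)! × [f^{(1)}(32) − f^{(1)}(10)] = 1/12 × (2.01327e+08 − 600000) = 1.67272e+07.
After k=1: 5.46120e+09.
k=2: B_{4}/(4)! × [f^{(3)}(32) − f^{(3)}(10)] = −1/720 × (3.93216e+06 − 120000) = -5294.67.

S_2 ≈ 5.46120e+09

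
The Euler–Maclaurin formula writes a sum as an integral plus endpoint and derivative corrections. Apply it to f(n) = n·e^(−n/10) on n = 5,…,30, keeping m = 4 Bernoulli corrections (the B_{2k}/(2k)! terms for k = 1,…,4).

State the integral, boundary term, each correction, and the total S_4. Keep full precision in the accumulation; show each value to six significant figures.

∫_5^30 x·e^(−x/10) dx evaluates to 71.0648.
Endpoint term: (f(5) + f(30))/2 = (3.03265 + 1.49361)/2 = 2.26313.
So far: 73.3279.
Order-1 term: 1/12 · (-0.0995741 − 0.303265) = -0.0335700.
Running total after k=1: 73.2943.
Order-2 term: −1/720 · (0.00000 − 0.0151633) = 2.10601e-05.
Running total after k=2: 73.2944.
Order-3 term: 1/30240 · (9.95741e-06 − 0.000272939) = -8.69647e-09.
Running total after k=3: 73.2944.
Order-4 term: −1/1209600 · (1.99148e-07 − 3.94245e-06) = 3.09466e-12.

S_4 ≈ 73.2944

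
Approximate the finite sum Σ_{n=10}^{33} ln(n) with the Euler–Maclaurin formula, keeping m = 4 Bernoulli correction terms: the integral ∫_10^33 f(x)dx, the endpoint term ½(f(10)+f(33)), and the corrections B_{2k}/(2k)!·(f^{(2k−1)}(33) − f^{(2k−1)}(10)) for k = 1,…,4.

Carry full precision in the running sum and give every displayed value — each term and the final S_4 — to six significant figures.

The integral term ∫_10^33 ln(x) dx = 69.3589.
½[f(10) + f(33)] = ½[2.30259 + 3.49651] = 2.89955.
Running total after boundary: 72.2584.
Order-1 term: 1/12 · (0.0303030 − 0.100000) = -0.00580808.
Partial sum through k=1: 72.2526.
Order-2 term: −1/720 · (5.56529e-05 − 0.00200000) = 2.70048e-06.
Partial sum through k=2: 72.2526.
Order-3 term: 1/30240 · (6.13256e-07 − 0.000240000) = -7.91623e-09.
Partial sum through k=3: 72.2526.
Order-4 term: −1/1209600 · (1.68941e-08 − 7.20000e-05) = 5.95098e-11.

S_4 ≈ 72.2526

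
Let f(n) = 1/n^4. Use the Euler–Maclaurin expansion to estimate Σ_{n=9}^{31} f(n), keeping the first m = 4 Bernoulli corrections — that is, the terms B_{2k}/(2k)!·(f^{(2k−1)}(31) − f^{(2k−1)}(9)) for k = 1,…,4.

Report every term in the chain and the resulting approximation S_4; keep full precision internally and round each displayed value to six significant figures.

∫_9^31 1/x^4 dx evaluates to 0.000446058.
½[f(9) + f(31)] = ½[0.000152416 + 1.08281e-06] = 7.67493e-05.
Running total after boundary: 0.000522808.
Correction k=1: B_{2}/2! · (f^{(1)}(31) − f^{(1)}(9)) = 1/12 · (-1.39718e-07 − (-6.77404e-05)) = 5.63339e-06.
After k=1: 0.000528441.
Correction k=2: B_{4}/4! · (f^{(3)}(31) − f^{(3)}(9)) = −1/720 · (-4.36164e-09 − (-2.50890e-05)) = -3.48398e-08.
After k=2: 0.000528406.
Correction k=3: B_{6}/6! · (f^{(5)}(31) − f^{(5)}(9)) = 1/30240 · (-2.54164e-10 − (-1.73455e-05)) = 5.73586e-10.
After k=3: 0.000528407.
Correction k=4: B_{8}/8! · (f^{(7)}(31) − f^{(7)}(9)) = −1/1209600 · (-2.38031e-11 − (-1.92728e-05)) = -1.59332e-11.

S_4 ≈ 0.000528407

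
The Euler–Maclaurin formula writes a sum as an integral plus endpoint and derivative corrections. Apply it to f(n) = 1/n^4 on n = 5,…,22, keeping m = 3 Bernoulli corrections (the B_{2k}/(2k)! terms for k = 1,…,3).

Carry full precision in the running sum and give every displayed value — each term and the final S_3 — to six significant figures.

∫_5^22 1/x^4 dx evaluates to 0.00263536.
½[f(5) + f(22)] = ½[0.00160000 + 4.26883e-06] = 0.000802134.
So far: 0.00343750.
Order-1 term: 1/12 · (-7.76152e-07 − (-0.00128000)) = 0.000106602.
After k=1: 0.00354410.
Order-2 term: −1/720 · (-4.81086e-08 − (-0.00153600)) = -2.13327e-06.
After k=2: 0.00354197.
Order-3 term: 1/30240 · (-5.56628e-09 − (-0.00344064)) = 1.13778e-07.

S_3 ≈ 0.00354208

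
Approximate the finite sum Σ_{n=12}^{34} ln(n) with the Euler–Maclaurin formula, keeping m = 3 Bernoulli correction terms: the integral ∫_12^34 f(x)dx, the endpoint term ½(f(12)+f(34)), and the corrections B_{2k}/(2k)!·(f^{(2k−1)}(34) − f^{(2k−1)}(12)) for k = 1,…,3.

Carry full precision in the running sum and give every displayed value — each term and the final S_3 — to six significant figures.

∫_12^34 ln(x) dx evaluates to 68.0774.
Endpoint term: (f(12) + f(34))/2 = (2.48491 + 3.52636)/2 = 3.00563.
So far: 71.0830.
Order-1 term: 1/12 · (0.0294118 − 0.0833333) = -0.00449346.
Running total after k=1: 71.0785.
Order-2 term: −1/720 · (5.08854e-05 − 0.00115741) = 1.53684e-06.
Running total after k=2: 71.0785.
Order-3 term: 1/30240 · (5.28222e-07 − 9.64506e-05) = -3.17204e-09.

S_3 ≈ 71.0785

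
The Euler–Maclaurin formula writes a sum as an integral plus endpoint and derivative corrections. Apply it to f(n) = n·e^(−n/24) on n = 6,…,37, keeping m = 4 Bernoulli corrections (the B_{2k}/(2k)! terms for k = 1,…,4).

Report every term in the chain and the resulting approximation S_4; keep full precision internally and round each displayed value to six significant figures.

∫_6^37 x·e^(−x/24) dx evaluates to 247.405.
Boundary: ½(f(6) + f(37)) = ½(4.67280 + 7.91889) = 6.29585.
Integral + boundary = 253.701.
Order-1 term: 1/12 · (-0.115930 − 0.584101) = -0.0583359.
Partial sum through k=1: 253.643.
Order-2 term: −1/720 · (0.000541872 − 0.00371823) = 4.41161e-06.
Partial sum through k=2: 253.643.
Order-3 term: 1/30240 · (2.23092e-06 − 1.11500e-05) = -2.94943e-10.
Partial sum through k=3: 253.643.
Order-4 term: −1/1209600 · (6.11301e-09 − 2.75082e-08) = 1.76878e-14.

S_4 ≈ 253.643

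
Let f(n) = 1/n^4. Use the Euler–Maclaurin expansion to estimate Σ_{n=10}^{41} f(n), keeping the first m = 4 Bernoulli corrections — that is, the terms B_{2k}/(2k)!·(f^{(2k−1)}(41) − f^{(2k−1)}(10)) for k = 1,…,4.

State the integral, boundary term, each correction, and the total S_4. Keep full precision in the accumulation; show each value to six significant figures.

S_4 ≈ 0.000381988

The integral term ∫_10^41 1/x^4 dx = 0.000328497.
Boundary: ½(f(10) + f(41)) = ½(0.000100000 + 3.53887e-07) = 5.01769e-05.
Integral + boundary = 0.000378674.
Correction k=1: B_{2}/2! · (f^{(1)}(41) − f^{(1)}(10)) = 1/12 · (-3.45256e-08 − (-4.00000e-05)) = 3.33046e-06.
Partial sum through k=1: 0.000382004.
Correction k=2: B_{4}/4! · (f^{(3)}(41) − f^{(3)}(10)) = −1/720 · (-6.16161e-10 − (-1.20000e-05)) = -1.66658e-08.
Partial sum through k=2: 0.000381988.
Correction k=3: B_{6}/6! · (f^{(5)}(41) − f^{(5)}(10)) = 1/30240 · (-2.05265e-11 − (-6.72000e-06)) = 2.22222e-10.
Partial sum through k=3: 0.000381988.
Correction k=4: B_{8}/8! · (f^{(7)}(41) − f^{(7)}(10)) = −1/1209600 · (-1.09898e-12 − (-6.04800e-06)) = -5.00000e-12.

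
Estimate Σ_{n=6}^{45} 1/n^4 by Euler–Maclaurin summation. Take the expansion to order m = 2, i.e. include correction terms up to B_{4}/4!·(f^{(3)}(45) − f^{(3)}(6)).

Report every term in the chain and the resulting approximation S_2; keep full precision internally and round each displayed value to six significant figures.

S_2 ≈ 0.00196775

The integral term ∫_6^45 1/x^4 dx = 0.00153955.
½[f(6) + f(45)] = ½[0.000771605 + 2.43865e-07] = 0.000385924.
So far: 0.00192548.
Order-1 term: 1/12 · (-2.16769e-08 − (-0.000514403)) = 4.28651e-05.
After k=1: 0.00196834.
Order-2 term: −1/720 · (-3.21139e-10 − (-0.000428669)) = -5.95374e-07.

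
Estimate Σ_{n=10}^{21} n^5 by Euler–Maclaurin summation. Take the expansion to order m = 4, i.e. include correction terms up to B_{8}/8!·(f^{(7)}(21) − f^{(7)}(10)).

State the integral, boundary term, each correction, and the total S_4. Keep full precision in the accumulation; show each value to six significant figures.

Integral: ∫_10^21 x^5 dx = 1.41277e+07.
Boundary: ½(f(10) + f(21)) = ½(100000 + 4.08410e+06) = 2.09205e+06.
Integral + boundary = 1.62197e+07.
k=1: B_{2}/(2)! × [f^{(1)}(21) − f^{(1)}(10)] = 1/12 × (972405 − 50000.0) = 76867.1.
Running total after k=1: 1.62966e+07.
k=2: B_{4}/(4)! × [f^{(3)}(21) − f^{(3)}(10)] = −1/720 × (26460.0 − 6000.00) = -28.4167.
Running total after k=2: 1.62966e+07.
k=3: B_{6}/(6)! × [f^{(5)}(21) − f^{(5)}(10)] = 1/30240 × (120.000 − 120.000) = 0.00000.
Running total after k=3: 1.62966e+07.
k=4: B_{8}/(8)! × [f^{(7)}(21) − f^{(7)}(10)] = −1/1209600 × (0.00000 − 0.00000) = 0.00000.

S_4 ≈ 1.62966e+07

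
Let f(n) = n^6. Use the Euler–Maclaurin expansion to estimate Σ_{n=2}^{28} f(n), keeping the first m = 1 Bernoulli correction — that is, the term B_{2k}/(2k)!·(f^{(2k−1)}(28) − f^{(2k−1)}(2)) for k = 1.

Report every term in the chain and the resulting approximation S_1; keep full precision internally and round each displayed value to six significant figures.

S_1 ≈ 2.17711e+09

The integral term ∫_2^28 x^6 dx = 1.92756e+09.
Boundary: ½(f(2) + f(28)) = ½(64.0000 + 4.81890e+08) = 2.40945e+08.
Integral + boundary = 2.16851e+09.
Order-1 term: 1/12 · (1.03262e+08 − 192.000) = 8.60517e+06.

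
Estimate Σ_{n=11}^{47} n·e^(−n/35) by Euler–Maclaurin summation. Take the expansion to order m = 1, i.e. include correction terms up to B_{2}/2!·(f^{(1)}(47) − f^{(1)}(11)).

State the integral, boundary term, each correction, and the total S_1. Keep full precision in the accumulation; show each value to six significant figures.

S_1 ≈ 436.550

∫_11^47 x·e^(−x/35) dx evaluates to 426.447.
½[f(11) + f(47)] = ½[8.03341 + 12.2716] = 10.1525.
Integral + boundary = 436.599.
Correction k=1: B_{2}/2! · (f^{(1)}(47) − f^{(1)}(11)) = 1/12 · (-0.0895195 − 0.500784) = -0.0491920.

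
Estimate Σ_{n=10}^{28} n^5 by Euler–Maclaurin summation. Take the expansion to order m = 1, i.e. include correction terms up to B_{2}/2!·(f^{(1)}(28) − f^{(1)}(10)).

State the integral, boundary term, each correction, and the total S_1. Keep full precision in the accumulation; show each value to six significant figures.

Integral: ∫_10^28 x^5 dx = 8.01484e+07.
½[f(10) + f(28)] = ½[100000 + 1.72104e+07] = 8.65518e+06.
Running total after boundary: 8.88036e+07.
Correction k=1: B_{2}/2! · (f^{(1)}(28) − f^{(1)}(10)) = 1/12 · (3.07328e+06 − 50000.0) = 251940.

S_1 ≈ 8.90555e+07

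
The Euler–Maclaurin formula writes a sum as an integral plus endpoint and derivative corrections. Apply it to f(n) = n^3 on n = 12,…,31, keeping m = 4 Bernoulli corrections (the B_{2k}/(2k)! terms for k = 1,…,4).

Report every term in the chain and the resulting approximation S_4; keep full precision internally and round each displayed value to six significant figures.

∫_12^31 x^3 dx evaluates to 225696.
½[f(12) + f(31)] = ½[1728.00 + 29791.0] = 15759.5.
Integral + boundary = 241456.
k=1: B_{2}/(2)! × [f^{(1)}(31) − f^{(1)}(12)] = 1/12 × (2883.00 − 432.000) = 204.250.
Running total after k=1: 241660.
k=2: B_{4}/(4)! × [f^{(3)}(31) − f^{(3)}(12)] = −1/720 × (6.00000 − 6.00000) = 0.00000.
Running total after k=2: 241660.
k=3: B_{6}/(6)! × [f^{(5)}(31) − f^{(5)}(12)] = 1/30240 × (0.00000 − 0.00000) = 0.00000.
Running total after k=3: 241660.
k=4: B_{8}/(8)! × [f^{(7)}(31) − f^{(7)}(12)] = −1/1209600 × (0.00000 − 0.00000) = 0.00000.

S_4 ≈ 241660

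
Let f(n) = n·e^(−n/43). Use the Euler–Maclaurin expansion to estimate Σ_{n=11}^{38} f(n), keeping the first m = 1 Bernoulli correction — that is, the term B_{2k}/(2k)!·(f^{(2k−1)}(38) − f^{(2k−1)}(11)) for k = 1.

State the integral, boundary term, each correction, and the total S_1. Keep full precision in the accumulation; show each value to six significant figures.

Integral: ∫_11^38 x·e^(−x/43) dx = 358.569.
½[f(11) + f(38)] = ½[8.51715 + 15.7032] = 12.1102.
Running total after boundary: 370.679.
Order-1 term: 1/12 · (0.0480514 − 0.576213) = -0.0440135.

S_1 ≈ 370.635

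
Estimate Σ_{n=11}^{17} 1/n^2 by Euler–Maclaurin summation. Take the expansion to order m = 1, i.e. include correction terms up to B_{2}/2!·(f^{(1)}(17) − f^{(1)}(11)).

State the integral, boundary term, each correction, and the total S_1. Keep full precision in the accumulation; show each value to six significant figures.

Integral: ∫_11^17 1/x^2 dx = 0.0320856.
Endpoint term: (f(11) + f(17))/2 = (0.00826446 + 0.00346021)/2 = 0.00586234.
So far: 0.0379479.
Correction k=1: B_{2}/2! · (f^{(1)}(17) − f^{(1)}(11)) = 1/12 · (-0.000407083 − (-0.00150263)) = 9.12955e-05.

S_1 ≈ 0.0380392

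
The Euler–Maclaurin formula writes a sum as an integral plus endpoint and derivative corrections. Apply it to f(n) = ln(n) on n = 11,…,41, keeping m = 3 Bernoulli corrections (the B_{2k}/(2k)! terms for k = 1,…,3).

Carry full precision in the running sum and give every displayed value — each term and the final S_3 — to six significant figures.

∫_11^41 ln(x) dx evaluates to 95.8796.
Boundary: ½(f(11) + f(41)) = ½(2.39790 + 3.71357) = 3.05573.
So far: 98.9353.
k=1: B_{2}/(2)! × [f^{(1)}(41) − f^{(1)}(11)] = 1/12 × (0.0243902 − 0.0909091) = -0.00554324.
After k=1: 98.9298.
k=2: B_{4}/(4)! × [f^{(3)}(41) − f^{(3)}(11)] = −1/720 × (2.90187e-05 − 0.00150263) = 2.04668e-06.
After k=2: 98.9298.
k=3: B_{6}/(6)! × [f^{(5)}(41) − f^{(5)}(11)] = 1/30240 × (2.07153e-07 − 0.000149021) = -4.92110e-09.

S_3 ≈ 98.9298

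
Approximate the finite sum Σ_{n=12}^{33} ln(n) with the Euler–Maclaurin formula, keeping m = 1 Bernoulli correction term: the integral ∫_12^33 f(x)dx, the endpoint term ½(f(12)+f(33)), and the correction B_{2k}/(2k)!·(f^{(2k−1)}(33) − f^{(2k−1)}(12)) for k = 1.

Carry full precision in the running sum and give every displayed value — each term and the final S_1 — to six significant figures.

S_1 ≈ 67.5522

∫_12^33 ln(x) dx evaluates to 64.5659.
Boundary: ½(f(12) + f(33)) = ½(2.48491 + 3.49651) = 2.99071.
Integral + boundary = 67.5566.
k=1: B_{2}/(2)! × [f^{(1)}(33) − f^{(1)}(12)] = 1/12 × (0.0303030 − 0.0833333) = -0.00441919.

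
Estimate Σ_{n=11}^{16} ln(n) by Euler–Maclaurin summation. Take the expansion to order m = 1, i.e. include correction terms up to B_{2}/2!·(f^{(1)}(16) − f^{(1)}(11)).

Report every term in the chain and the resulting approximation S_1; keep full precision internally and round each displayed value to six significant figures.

S_1 ≈ 15.5674

∫_11^16 ln(x) dx evaluates to 12.9846.
Boundary: ½(f(11) + f(16)) = ½(2.39790 + 2.77259) = 2.58524.
So far: 15.5698.
Correction k=1: B_{2}/2! · (f^{(1)}(16) − f^{(1)}(11)) = 1/12 · (0.0625000 − 0.0909091) = -0.00236742.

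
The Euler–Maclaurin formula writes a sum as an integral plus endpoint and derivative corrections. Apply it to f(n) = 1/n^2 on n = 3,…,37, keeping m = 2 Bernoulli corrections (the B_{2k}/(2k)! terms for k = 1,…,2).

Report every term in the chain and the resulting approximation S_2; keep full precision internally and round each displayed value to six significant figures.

∫_3^37 1/x^2 dx evaluates to 0.306306.
½[f(3) + f(37)] = ½[0.111111 + 0.000730460] = 0.0559208.
Integral + boundary = 0.362227.
Correction k=1: B_{2}/2! · (f^{(1)}(37) − f^{(1)}(3)) = 1/12 · (-3.94843e-05 − (-0.0740741)) = 0.00616955.
After k=1: 0.368397.
Correction k=2: B_{4}/4! · (f^{(3)}(37) − f^{(3)}(3)) = −1/720 · (-3.46101e-07 − (-0.0987654)) = -0.000137174.

S_2 ≈ 0.368259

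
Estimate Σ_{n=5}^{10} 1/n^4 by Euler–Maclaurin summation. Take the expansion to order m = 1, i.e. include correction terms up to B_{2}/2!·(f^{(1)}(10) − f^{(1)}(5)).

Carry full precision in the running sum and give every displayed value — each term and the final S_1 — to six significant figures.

∫_5^10 1/x^4 dx evaluates to 0.00233333.
Boundary: ½(f(5) + f(10)) = ½(0.00160000 + 0.000100000) = 0.000850000.
So far: 0.00318333.
Correction k=1: B_{2}/2! · (f^{(1)}(10) − f^{(1)}(5)) = 1/12 · (-4.00000e-05 − (-0.00128000)) = 0.000103333.

S_1 ≈ 0.00328667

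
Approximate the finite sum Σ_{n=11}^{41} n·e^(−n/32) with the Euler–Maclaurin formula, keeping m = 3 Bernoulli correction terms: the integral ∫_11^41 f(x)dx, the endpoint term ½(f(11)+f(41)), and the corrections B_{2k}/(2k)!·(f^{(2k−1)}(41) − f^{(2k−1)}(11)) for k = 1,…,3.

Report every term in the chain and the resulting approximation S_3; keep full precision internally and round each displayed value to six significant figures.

S_3 ≈ 336.594

Integral: ∫_11^41 x·e^(−x/32) dx = 327.046.
Boundary: ½(f(11) + f(41)) = ½(7.80017 + 11.3853) = 9.59273.
Running total after boundary: 336.639.
Correction k=1: B_{2}/2! · (f^{(1)}(41) − f^{(1)}(11)) = 1/12 · (-0.0781003 − 0.465351) = -0.0452876.
Partial sum through k=1: 336.594.
Correction k=2: B_{4}/4! · (f^{(3)}(41) − f^{(3)}(11)) = −1/720 · (0.000466093 − 0.00183942) = 1.90739e-06.
Partial sum through k=2: 336.594.
Correction k=3: B_{6}/6! · (f^{(5)}(41) − f^{(5)}(11)) = 1/30240 · (9.84821e-07 − 3.14882e-06) = -7.15608e-11.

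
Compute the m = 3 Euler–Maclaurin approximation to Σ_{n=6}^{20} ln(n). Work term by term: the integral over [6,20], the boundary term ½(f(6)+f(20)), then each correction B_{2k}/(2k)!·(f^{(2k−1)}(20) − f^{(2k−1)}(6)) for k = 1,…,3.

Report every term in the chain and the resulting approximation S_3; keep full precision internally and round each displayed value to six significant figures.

Integral: ∫_6^20 ln(x) dx = 35.1641.
Boundary: ½(f(6) + f(20)) = ½(1.79176 + 2.99573) = 2.39375.
Running total after boundary: 37.5578.
k=1: B_{2}/(2)! × [f^{(1)}(20) − f^{(1)}(6)] = 1/12 × (0.0500000 − 0.166667) = -0.00972222.
Running total after k=1: 37.5481.
k=2: B_{4}/(4)! × [f^{(3)}(20) − f^{(3)}(6)] = −1/720 × (0.000250000 − 0.00925926) = 1.25129e-05.
Running total after k=2: 37.5481.
k=3: B_{6}/(6)! × [f^{(5)}(20) − f^{(5)}(6)] = 1/30240 × (7.50000e-06 − 0.00308642) = -1.01816e-07.

S_3 ≈ 37.5481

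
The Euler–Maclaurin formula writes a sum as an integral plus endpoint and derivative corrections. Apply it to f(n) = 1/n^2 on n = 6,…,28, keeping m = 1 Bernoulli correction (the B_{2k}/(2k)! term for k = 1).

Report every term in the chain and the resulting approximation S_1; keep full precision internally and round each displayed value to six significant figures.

Integral: ∫_6^28 1/x^2 dx = 0.130952.
Endpoint term: (f(6) + f(28))/2 = (0.0277778 + 0.00127551)/2 = 0.0145266.
So far: 0.145479.
Correction k=1: B_{2}/2! · (f^{(1)}(28) − f^{(1)}(6)) = 1/12 · (-9.11079e-05 − (-0.00925926)) = 0.000764013.

S_1 ≈ 0.146243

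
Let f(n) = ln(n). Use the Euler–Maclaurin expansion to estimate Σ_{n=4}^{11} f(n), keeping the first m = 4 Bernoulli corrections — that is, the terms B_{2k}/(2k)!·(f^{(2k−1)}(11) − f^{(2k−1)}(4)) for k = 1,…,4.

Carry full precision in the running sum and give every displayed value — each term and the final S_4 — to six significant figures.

∫_4^11 ln(x) dx evaluates to 13.8317.
Endpoint term: (f(4) + f(11))/2 = (1.38629 + 2.39790)/2 = 1.89209.
Running total after boundary: 15.7238.
Order-1 term: 1/12 · (0.0909091 − 0.250000) = -0.0132576.
Running total after k=1: 15.7105.
Order-2 term: −1/720 · (0.00150263 − 0.0312500) = 4.13158e-05.
Running total after k=2: 15.7105.
Order-3 term: 1/30240 · (0.000149021 − 0.0234375) = -7.70122e-07.
Running total after k=3: 15.7105.
Order-4 term: −1/1209600 · (3.69474e-05 − 0.0439453) = 3.62999e-08.

S_4 ≈ 15.7105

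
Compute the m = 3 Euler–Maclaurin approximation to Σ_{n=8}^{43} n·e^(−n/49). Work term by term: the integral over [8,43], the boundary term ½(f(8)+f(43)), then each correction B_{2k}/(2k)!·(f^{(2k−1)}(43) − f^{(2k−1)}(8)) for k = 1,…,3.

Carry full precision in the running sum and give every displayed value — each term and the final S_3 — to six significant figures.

S_3 ≈ 510.135

The integral term ∫_8^43 x·e^(−x/49) dx = 497.853.
Endpoint term: (f(8) + f(43))/2 = (6.79493 + 17.8794)/2 = 12.3372.
So far: 510.190.
Order-1 term: 1/12 · (0.0509143 − 0.710694) = -0.0549816.
Partial sum through k=1: 510.135.
Order-2 term: −1/720 · (0.000367561 − 0.00100351) = 8.83261e-07.
Partial sum through k=2: 510.135.
Order-3 term: 1/30240 · (2.97341e-07 − 7.12628e-07) = -1.37330e-11.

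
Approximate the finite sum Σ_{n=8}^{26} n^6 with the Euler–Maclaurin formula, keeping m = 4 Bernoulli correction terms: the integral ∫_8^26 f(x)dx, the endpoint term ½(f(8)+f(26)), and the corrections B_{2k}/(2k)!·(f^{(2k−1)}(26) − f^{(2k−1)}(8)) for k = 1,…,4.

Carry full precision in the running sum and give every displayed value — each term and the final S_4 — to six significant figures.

S_4 ≈ 1.30761e+09

∫_8^26 x^6 dx evaluates to 1.14710e+09.
Endpoint term: (f(8) + f(26))/2 = (262144 + 3.08916e+08)/2 = 1.54589e+08.
Integral + boundary = 1.30169e+09.
Correction k=1: B_{2}/2! · (f^{(1)}(26) − f^{(1)}(8)) = 1/12 · (7.12883e+07 − 196608) = 5.92430e+06.
Partial sum through k=1: 1.30762e+09.
Correction k=2: B_{4}/4! · (f^{(3)}(26) − f^{(3)}(8)) = −1/720 · (2.10912e+06 − 61440.0) = -2844.00.
Partial sum through k=2: 1.30761e+09.
Correction k=3: B_{6}/6! · (f^{(5)}(26) − f^{(5)}(8)) = 1/30240 · (18720.0 − 5760.00) = 0.428571.
Partial sum through k=3: 1.30761e+09.
Correction k=4: B_{8}/8! · (f^{(7)}(26) − f^{(7)}(8)) = −1/1209600 · (0.00000 − 0.00000) = 0.00000.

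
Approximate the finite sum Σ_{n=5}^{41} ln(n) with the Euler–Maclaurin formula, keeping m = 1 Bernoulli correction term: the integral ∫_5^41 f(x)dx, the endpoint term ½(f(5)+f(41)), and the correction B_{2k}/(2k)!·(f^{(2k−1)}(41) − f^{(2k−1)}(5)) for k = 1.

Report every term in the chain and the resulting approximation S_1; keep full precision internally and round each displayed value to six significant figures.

S_1 ≈ 110.856

∫_5^41 ln(x) dx evaluates to 108.209.
½[f(5) + f(41)] = ½[1.60944 + 3.71357] = 2.66150.
Integral + boundary = 110.871.
Order-1 term: 1/12 · (0.0243902 − 0.200000) = -0.0146341.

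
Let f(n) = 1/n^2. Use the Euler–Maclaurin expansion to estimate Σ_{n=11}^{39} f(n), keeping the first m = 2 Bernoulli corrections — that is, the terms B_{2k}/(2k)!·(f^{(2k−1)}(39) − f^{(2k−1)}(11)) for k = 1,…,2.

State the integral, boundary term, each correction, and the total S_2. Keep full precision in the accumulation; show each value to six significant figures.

The integral term ∫_11^39 1/x^2 dx = 0.0652681.
Endpoint term: (f(11) + f(39))/2 = (0.00826446 + 0.000657462)/2 = 0.00446096.
So far: 0.0697290.
k=1: B_{2}/(2)! × [f^{(1)}(39) − f^{(1)}(11)] = 1/12 × (-3.37160e-05 − (-0.00150263)) = 0.000122409.
Running total after k=1: 0.0698514.
k=2: B_{4}/(4)! × [f^{(3)}(39) − f^{(3)}(11)] = −1/720 × (-2.66004e-07 − (-0.000149021)) = -2.06604e-07.

S_2 ≈ 0.0698512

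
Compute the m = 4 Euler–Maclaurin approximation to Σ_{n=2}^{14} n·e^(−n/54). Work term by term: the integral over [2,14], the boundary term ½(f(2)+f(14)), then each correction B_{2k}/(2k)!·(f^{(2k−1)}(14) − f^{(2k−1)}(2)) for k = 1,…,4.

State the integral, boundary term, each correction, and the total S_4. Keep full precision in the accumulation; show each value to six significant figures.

Integral: ∫_2^14 x·e^(−x/54) dx = 80.6492.
Boundary: ½(f(2) + f(14)) = ½(1.92728 + 10.8027) = 6.36500.
So far: 87.0142.
k=1: B_{2}/(2)! × [f^{(1)}(14) − f^{(1)}(2)] = 1/12 × (0.571573 − 0.927950) = -0.0296981.
Partial sum through k=1: 86.9845.
k=2: B_{4}/(4)! × [f^{(3)}(14) − f^{(3)}(2)] = −1/720 × (0.000725246 − 0.000979160) = 3.52658e-07.
Partial sum through k=2: 86.9845.
k=3: B_{6}/(6)! × [f^{(5)}(14) − f^{(5)}(2)] = 1/30240 × (4.30206e-07 − 5.62446e-07) = -4.37303e-12.
Partial sum through k=3: 86.9845.
k=4: B_{8}/(8)! × [f^{(7)}(14) − f^{(7)}(2)] = −1/1209600 × (2.09773e-10 − 2.70612e-10) = 5.02963e-17.

S_4 ≈ 86.9845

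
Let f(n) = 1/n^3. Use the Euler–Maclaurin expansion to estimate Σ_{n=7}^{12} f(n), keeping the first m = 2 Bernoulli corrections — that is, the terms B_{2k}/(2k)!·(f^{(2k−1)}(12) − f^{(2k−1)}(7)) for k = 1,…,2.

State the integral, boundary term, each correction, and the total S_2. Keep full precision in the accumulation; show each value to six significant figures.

Integral: ∫_7^12 1/x^3 dx = 0.00673186.
½[f(7) + f(12)] = ½[0.00291545 + 0.000578704] = 0.00174708.
So far: 0.00847894.
k=1: B_{2}/(2)! × [f^{(1)}(12) − f^{(1)}(7)] = 1/12 × (-0.000144676 − (-0.00124948)) = 9.20670e-05.
Partial sum through k=1: 0.00857100.
k=2: B_{4}/(4)! × [f^{(3)}(12) − f^{(3)}(7)] = −1/720 × (-2.00939e-05 − (-0.000509992)) = -6.80413e-07.

S_2 ≈ 0.00857032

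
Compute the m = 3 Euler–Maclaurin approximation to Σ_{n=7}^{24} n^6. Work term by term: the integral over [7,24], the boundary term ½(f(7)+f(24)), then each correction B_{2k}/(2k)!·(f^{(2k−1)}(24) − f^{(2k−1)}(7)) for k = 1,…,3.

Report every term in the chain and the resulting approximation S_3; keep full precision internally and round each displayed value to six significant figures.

S_3 ≈ 7.54674e+08

The integral term ∫_7^24 x^6 dx = 6.55093e+08.
½[f(7) + f(24)] = ½[117649 + 1.91103e+08] = 9.56103e+07.
Running total after boundary: 7.50703e+08.
Order-1 term: 1/12 · (4.77757e+07 − 100842) = 3.97291e+06.
Partial sum through k=1: 7.54676e+08.
Order-2 term: −1/720 · (1.65888e+06 − 41160.0) = -2246.83.
Partial sum through k=2: 7.54674e+08.
Order-3 term: 1/30240 · (17280.0 − 5040.00) = 0.404762.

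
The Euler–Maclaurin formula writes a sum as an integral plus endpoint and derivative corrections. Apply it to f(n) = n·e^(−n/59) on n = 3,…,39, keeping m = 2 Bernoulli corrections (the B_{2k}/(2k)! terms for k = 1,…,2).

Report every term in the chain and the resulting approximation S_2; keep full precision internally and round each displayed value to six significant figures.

S_2 ≈ 502.686

The integral term ∫_3^39 x·e^(−x/59) dx = 491.253.
½[f(3) + f(39)] = ½[2.85127 + 20.1367] = 11.4940.
Running total after boundary: 502.747.
Order-1 term: 1/12 · (0.175026 − 0.902097) = -0.0605893.
Running total after k=1: 502.686.
Order-2 term: −1/720 · (0.000346934 − 0.000805212) = 6.36498e-07.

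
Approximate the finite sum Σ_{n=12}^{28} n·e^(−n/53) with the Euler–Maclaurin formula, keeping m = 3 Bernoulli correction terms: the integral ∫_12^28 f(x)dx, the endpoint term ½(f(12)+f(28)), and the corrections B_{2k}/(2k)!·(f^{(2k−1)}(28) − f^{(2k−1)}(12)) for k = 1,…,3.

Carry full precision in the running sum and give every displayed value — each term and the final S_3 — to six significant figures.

S_3 ≈ 228.833

Integral: ∫_12^28 x·e^(−x/53) dx = 215.823.
Boundary: ½(f(12) + f(28)) = ½(9.56864 + 16.5089) = 13.0388.
Running total after boundary: 228.861.
Correction k=1: B_{2}/2! · (f^{(1)}(28) − f^{(1)}(12)) = 1/12 · (0.278116 − 0.616847) = -0.0282276.
Running total after k=1: 228.833.
Correction k=2: B_{4}/4! · (f^{(3)}(28) − f^{(3)}(12)) = −1/720 · (0.000518806 − 0.000787334) = 3.72955e-07.
Running total after k=2: 228.833.
Correction k=3: B_{6}/6! · (f^{(5)}(28) − f^{(5)}(12)) = 1/30240 · (3.34141e-07 − 4.82403e-07) = -4.90284e-12.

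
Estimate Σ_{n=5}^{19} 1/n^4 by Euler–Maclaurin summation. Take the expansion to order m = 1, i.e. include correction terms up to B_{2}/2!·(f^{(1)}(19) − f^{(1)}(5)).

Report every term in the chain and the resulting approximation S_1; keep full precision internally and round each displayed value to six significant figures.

S_1 ≈ 0.00352844

Integral: ∫_5^19 1/x^4 dx = 0.00261807.
Endpoint term: (f(5) + f(19))/2 = (0.00160000 + 7.67336e-06)/2 = 0.000803837.
So far: 0.00342191.
Order-1 term: 1/12 · (-1.61544e-06 − (-0.00128000)) = 0.000106532.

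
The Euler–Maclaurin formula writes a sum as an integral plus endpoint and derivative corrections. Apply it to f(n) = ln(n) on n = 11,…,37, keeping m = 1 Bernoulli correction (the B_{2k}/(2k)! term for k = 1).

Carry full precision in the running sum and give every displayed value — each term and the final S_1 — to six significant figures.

The integral term ∫_11^37 ln(x) dx = 81.2271.
Boundary: ½(f(11) + f(37)) = ½(2.39790 + 3.61092) = 3.00441.
Running total after boundary: 84.2315.
Correction k=1: B_{2}/2! · (f^{(1)}(37) − f^{(1)}(11)) = 1/12 · (0.0270270 − 0.0909091) = -0.00532351.

S_1 ≈ 84.2262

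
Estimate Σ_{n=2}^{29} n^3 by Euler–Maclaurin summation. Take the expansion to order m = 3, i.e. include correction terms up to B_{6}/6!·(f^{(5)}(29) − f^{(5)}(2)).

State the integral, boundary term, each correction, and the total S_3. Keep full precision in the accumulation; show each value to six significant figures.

The integral term ∫_2^29 x^3 dx = 176816.
½[f(2) + f(29)] = ½[8.00000 + 24389.0] = 12198.5.
Running total after boundary: 189015.
Correction k=1: B_{2}/2! · (f^{(1)}(29) − f^{(1)}(2)) = 1/12 · (2523.00 − 12.0000) = 209.250.
Running total after k=1: 189224.
Correction k=2: B_{4}/4! · (f^{(3)}(29) − f^{(3)}(2)) = −1/720 · (6.00000 − 6.00000) = 0.00000.
Running total after k=2: 189224.
Correction k=3: B_{6}/6! · (f^{(5)}(29) − f^{(5)}(2)) = 1/30240 · (0.00000 − 0.00000) = 0.00000.

S_3 ≈ 189224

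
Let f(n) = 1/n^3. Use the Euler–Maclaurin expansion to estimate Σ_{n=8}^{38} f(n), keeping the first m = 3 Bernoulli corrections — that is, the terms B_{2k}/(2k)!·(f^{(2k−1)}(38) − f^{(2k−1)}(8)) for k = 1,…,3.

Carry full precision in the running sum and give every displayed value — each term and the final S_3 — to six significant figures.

S_3 ≈ 0.00851252

∫_8^38 1/x^3 dx evaluates to 0.00746624.
Boundary: ½(f(8) + f(38)) = ½(0.00195312 + 1.82242e-05) = 0.000985675.
Integral + boundary = 0.00845191.
Order-1 term: 1/12 · (-1.43876e-06 − (-0.000732422)) = 6.09153e-05.
Partial sum through k=1: 0.00851283.
Order-2 term: −1/720 · (-1.99274e-08 − (-0.000228882)) = -3.17864e-07.
Partial sum through k=2: 0.00851251.
Order-3 term: 1/30240 · (-5.79605e-10 − (-0.000150204)) = 4.96703e-09.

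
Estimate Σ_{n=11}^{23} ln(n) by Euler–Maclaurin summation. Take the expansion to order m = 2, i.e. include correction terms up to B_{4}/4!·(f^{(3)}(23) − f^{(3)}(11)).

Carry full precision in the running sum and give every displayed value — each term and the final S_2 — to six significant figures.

The integral term ∫_11^23 ln(x) dx = 33.7395.
Endpoint term: (f(11) + f(23))/2 = (2.39790 + 3.13549)/2 = 2.76669.
So far: 36.5062.
Order-1 term: 1/12 · (0.0434783 − 0.0909091) = -0.00395257.
After k=1: 36.5023.
Order-2 term: −1/720 · (0.000164379 − 0.00150263) = 1.85868e-06.

S_2 ≈ 36.5023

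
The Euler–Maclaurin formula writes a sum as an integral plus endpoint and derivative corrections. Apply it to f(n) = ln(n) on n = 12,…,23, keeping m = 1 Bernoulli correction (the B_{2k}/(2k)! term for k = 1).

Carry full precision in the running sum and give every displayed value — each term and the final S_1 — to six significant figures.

S_1 ≈ 34.1044

The integral term ∫_12^23 ln(x) dx = 31.2975.
Endpoint term: (f(12) + f(23))/2 = (2.48491 + 3.13549)/2 = 2.81020.
Running total after boundary: 34.1077.
k=1: B_{2}/(2)! × [f^{(1)}(23) − f^{(1)}(12)] = 1/12 × (0.0434783 − 0.0833333) = -0.00332126.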